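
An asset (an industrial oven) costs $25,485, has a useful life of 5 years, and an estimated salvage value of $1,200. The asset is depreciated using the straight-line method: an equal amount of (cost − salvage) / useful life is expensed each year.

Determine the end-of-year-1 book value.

$20,628

Depreciable base = $25,485 − $1,200 = $24,285.
Annual expense = $24,285 / 5 = $4,857.
End of year 1: book value $20,628.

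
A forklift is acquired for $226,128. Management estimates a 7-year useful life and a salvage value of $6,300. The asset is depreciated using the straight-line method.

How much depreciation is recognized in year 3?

Depreciable base = $226,128 − $6,300 = $219,828.
Annual expense = $219,828 / 7 = $31,404.

$31,404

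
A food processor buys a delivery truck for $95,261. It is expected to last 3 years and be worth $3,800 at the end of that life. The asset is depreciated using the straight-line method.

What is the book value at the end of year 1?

Depreciable base = $95,261 − $3,800 = $91,461.
Annual expense = $91,461 / 3 = $30,487.
End of year 1: book value $64,774.

$64,774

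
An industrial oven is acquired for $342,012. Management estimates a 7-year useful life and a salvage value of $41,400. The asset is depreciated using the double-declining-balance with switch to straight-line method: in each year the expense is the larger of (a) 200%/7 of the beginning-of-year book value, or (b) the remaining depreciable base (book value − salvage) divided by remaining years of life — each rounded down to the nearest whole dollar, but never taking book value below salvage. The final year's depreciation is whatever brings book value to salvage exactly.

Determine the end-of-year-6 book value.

Depreciable base = $342,012 − $41,400 = $300,612.
Year 1: DB = ⌊$342,012 × 200%/7⌋ = $97,717; SL = ⌊$300,612/7⌋ = $42,944 → take DB $97,717. Book value $244,295.
Year 2: DB = ⌊$244,295 × 200%/7⌋ = $69,798; SL = ⌊$202,895/6⌋ = $33,815 → take DB $69,798. Book value $174,497.
Year 3: DB = ⌊$174,497 × 200%/7⌋ = $49,856; SL = ⌊$133,097/5⌋ = $26,619 → take DB $49,856. Book value $124,641.
Year 4: DB = ⌊$124,641 × 200%/7⌋ = $35,611; SL = ⌊$83,241/4⌋ = $20,810 → take DB $35,611. Book value $89,030.
Year 5: DB = ⌊$89,030 × 200%/7⌋ = $25,437; SL = ⌊$47,630/3⌋ = $15,876 → take DB $25,437. Book value $63,593.
Year 6: DB = ⌊$63,593 × 200%/7⌋ = $18,169; SL = ⌊$22,193/2⌋ = $11,096 → take DB $18,169. Book value $45,424.

$45,424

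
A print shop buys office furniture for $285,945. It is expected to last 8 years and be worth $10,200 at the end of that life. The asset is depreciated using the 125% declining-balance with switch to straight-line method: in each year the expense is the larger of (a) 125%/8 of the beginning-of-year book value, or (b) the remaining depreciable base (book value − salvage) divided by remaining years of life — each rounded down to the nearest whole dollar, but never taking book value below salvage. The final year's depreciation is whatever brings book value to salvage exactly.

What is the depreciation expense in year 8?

Depreciable base = $285,945 − $10,200 = $275,745.
Year 1: DB = ⌊$285,945 × 125%/8⌋ = $44,678; SL = ⌊$275,745/8⌋ = $34,468 → take DB $44,678. Book value $241,267.
Year 2: DB = ⌊$241,267 × 125%/8⌋ = $37,697; SL = ⌊$231,067/7⌋ = $33,009 → take DB $37,697. Book value $203,570.
Year 3: DB = ⌊$203,570 × 125%/8⌋ = $31,807; SL = ⌊$193,370/6⌋ = $32,228 → take SL $32,228. Book value $171,342.
Year 4: DB = ⌊$171,342 × 125%/8⌋ = $26,772; SL = ⌊$161,142/5⌋ = $32,228 → take SL $32,228. Book value $139,114.
Year 5: DB = ⌊$139,114 × 125%/8⌋ = $21,736; SL = ⌊$128,914/4⌋ = $32,228 → take SL $32,228. Book value $106,886.
Year 6: DB = ⌊$106,886 × 125%/8⌋ = $16,700; SL = ⌊$96,686/3⌋ = $32,228 → take SL $32,228. Book value $74,658.
Year 7: DB = ⌊$74,658 × 125%/8⌋ = $11,665; SL = ⌊$64,458/2⌋ = $32,229 → take SL $32,229. Book value $42,429.
Year 8 (final): $42,429 − $10,200 = $32,229. Book value $10,200.

$32,229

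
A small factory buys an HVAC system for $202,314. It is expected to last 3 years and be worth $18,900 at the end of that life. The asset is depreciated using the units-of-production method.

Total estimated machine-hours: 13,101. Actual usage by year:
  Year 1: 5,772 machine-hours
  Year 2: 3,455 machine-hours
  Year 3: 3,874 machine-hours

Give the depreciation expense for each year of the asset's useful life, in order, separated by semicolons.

$80,808; $48,370; $54,236

Depreciable base = $202,314 − $18,900 = $183,414.
Rate = $183,414 / 13,101 machine-hours = $14 per machine-hour.
Year 1: 5,772 × $14 = $80,808. Book value $121,506.
Year 2: 3,455 × $14 = $48,370. Book value $73,136.
Year 3: 3,874 × $14 = $54,236. Book value $18,900.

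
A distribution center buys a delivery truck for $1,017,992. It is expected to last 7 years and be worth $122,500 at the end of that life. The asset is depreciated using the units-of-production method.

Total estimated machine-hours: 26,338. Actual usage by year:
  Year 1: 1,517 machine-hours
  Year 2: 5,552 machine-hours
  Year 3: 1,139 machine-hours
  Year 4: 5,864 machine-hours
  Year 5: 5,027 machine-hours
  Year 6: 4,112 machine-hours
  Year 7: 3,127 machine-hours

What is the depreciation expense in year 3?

Depreciable base = $1,017,992 − $122,500 = $895,492.
Rate = $895,492 / 26,338 machine-hours = $34 per machine-hour.
Year 1: 1,517 × $34 = $51,578. Book value $966,414.
Year 2: 5,552 × $34 = $188,768. Book value $777,646.
Year 3: 1,139 × $34 = $38,726. Book value $738,920.

$38,726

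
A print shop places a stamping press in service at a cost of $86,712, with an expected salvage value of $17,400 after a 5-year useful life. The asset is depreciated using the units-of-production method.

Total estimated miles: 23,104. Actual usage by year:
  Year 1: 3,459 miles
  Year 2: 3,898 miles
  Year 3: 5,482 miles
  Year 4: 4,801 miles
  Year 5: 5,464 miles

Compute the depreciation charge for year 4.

$14,403

Depreciable base = $86,712 − $17,400 = $69,312.
Rate = $69,312 / 23,104 miles = $3 per mile.
Year 1: 3,459 × $3 = $10,377. Book value $76,335.
Year 2: 3,898 × $3 = $11,694. Book value $64,641.
Year 3: 5,482 × $3 = $16,446. Book value $48,195.
Year 4: 4,801 × $3 = $14,403. Book value $33,792.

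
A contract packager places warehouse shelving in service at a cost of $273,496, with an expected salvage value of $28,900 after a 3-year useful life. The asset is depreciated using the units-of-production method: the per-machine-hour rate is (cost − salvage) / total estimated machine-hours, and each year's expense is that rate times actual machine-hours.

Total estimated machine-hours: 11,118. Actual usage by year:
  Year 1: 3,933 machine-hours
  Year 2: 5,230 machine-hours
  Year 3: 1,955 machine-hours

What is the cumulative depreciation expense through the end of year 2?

Depreciable base = $273,496 − $28,900 = $244,596.
Rate = $244,596 / 11,118 machine-hours = $22 per machine-hour.
Year 1: 3,933 × $22 = $86,526. Book value $186,970.
Year 2: 5,230 × $22 = $115,060. Book value $71,910.
Accumulated through year 2 = $273,496 − $71,910 = $201,586.

$201,586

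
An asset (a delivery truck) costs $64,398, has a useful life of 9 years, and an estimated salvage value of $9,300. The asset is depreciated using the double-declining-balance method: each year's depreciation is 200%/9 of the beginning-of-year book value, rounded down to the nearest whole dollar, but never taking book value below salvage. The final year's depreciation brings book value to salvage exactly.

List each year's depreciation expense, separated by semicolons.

Depreciable base = $64,398 − $9,300 = $55,098.
Year 1: ⌊$64,398 × 200%/9⌋ = $14,310. Book value $50,088.
Year 2: ⌊$50,088 × 200%/9⌋ = $11,130. Book value $38,958.
Year 3: ⌊$38,958 × 200%/9⌋ = $8,657. Book value $30,301.
Year 4: ⌊$30,301 × 200%/9⌋ = $6,733. Book value $23,568.
Year 5: ⌊$23,568 × 200%/9⌋ = $5,237. Book value $18,331.
Year 6: ⌊$18,331 × 200%/9⌋ = $4,073. Book value $14,258.
Year 7: ⌊$14,258 × 200%/9⌋ = $3,168. Book value $11,090.
Year 8: ⌊$11,090 × 200%/9⌋ = $2,464, capped at $1,790. Book value $9,300.
Year 9 (final): $9,300 − $9,300 = $0. Book value $9,300.

$14,310; $11,130; $8,657; $6,733; $5,237; $4,073; $3,168; $1,790; $0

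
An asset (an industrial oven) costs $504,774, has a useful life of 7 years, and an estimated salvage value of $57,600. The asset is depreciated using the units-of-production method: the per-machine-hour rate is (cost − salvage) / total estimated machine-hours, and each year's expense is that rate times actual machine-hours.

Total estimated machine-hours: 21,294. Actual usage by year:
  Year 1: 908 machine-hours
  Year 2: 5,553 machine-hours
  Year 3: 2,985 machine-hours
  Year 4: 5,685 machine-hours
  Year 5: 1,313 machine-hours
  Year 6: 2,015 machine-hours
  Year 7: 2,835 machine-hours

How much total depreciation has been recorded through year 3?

Depreciable base = $504,774 − $57,600 = $447,174.
Rate = $447,174 / 21,294 machine-hours = $21 per machine-hour.
Year 1: 908 × $21 = $19,068. Book value $485,706.
Year 2: 5,553 × $21 = $116,613. Book value $369,093.
Year 3: 2,985 × $21 = $62,685. Book value $306,408.
Accumulated through year 3 = $504,774 − $306,408 = $198,366.

$198,366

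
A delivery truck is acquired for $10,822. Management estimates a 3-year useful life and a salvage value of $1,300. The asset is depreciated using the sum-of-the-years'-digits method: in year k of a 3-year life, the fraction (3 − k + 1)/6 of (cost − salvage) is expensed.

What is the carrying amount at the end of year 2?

$2,887

Depreciable base = $10,822 − $1,300 = $9,522.
Sum of the years' digits = 3+2+1 = 6.
Year 1: $9,522 × 3/6 = $4,761. Book value $6,061.
Year 2: $9,522 × 2/6 = $3,174. Book value $2,887.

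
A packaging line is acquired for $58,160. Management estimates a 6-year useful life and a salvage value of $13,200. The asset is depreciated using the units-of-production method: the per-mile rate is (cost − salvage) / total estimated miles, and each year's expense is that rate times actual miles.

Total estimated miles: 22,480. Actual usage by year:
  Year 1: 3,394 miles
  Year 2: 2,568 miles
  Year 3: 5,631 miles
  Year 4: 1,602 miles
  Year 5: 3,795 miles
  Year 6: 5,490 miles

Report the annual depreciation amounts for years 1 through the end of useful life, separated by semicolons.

$6,788; $5,136; $11,262; $3,204; $7,590; $10,980

Depreciable base = $58,160 − $13,200 = $44,960.
Rate = $44,960 / 22,480 miles = $2 per mile.
Year 1: 3,394 × $2 = $6,788. Book value $51,372.
Year 2: 2,568 × $2 = $5,136. Book value $46,236.
Year 3: 5,631 × $2 = $11,262. Book value $34,974.
Year 4: 1,602 × $2 = $3,204. Book value $31,770.
Year 5: 3,795 × $2 = $7,590. Book value $24,180.
Year 6: 5,490 × $2 = $10,980. Book value $13,200.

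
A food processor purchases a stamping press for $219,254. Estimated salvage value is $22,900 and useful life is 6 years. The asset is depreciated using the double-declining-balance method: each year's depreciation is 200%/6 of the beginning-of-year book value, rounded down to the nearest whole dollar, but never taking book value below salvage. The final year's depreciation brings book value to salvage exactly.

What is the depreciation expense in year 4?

$21,655

Depreciable base = $219,254 − $22,900 = $196,354.
Year 1: ⌊$219,254 × 200%/6⌋ = $73,084. Book value $146,170.
Year 2: ⌊$146,170 × 200%/6⌋ = $48,723. Book value $97,447.
Year 3: ⌊$97,447 × 200%/6⌋ = $32,482. Book value $64,965.
Year 4: ⌊$64,965 × 200%/6⌋ = $21,655. Book value $43,310.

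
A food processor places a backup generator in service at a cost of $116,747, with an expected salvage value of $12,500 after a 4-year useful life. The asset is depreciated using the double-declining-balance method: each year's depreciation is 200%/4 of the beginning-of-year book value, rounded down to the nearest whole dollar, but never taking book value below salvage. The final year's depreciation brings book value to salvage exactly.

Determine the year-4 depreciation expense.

Depreciable base = $116,747 − $12,500 = $104,247.
Year 1: ⌊$116,747 × 200%/4⌋ = $58,373. Book value $58,374.
Year 2: ⌊$58,374 × 200%/4⌋ = $29,187. Book value $29,187.
Year 3: ⌊$29,187 × 200%/4⌋ = $14,593. Book value $14,594.
Year 4 (final): $14,594 − $12,500 = $2,094. Book value $12,500.

$2,094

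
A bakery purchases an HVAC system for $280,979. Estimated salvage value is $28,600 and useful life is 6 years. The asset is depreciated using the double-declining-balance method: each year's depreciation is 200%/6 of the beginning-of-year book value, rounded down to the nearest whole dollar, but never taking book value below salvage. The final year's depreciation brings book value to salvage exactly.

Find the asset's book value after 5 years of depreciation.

$37,002

Depreciable base = $280,979 − $28,600 = $252,379.
Year 1: ⌊$280,979 × 200%/6⌋ = $93,659. Book value $187,320.
Year 2: ⌊$187,320 × 200%/6⌋ = $62,440. Book value $124,880.
Year 3: ⌊$124,880 × 200%/6⌋ = $41,626. Book value $83,254.
Year 4: ⌊$83,254 × 200%/6⌋ = $27,751. Book value $55,503.
Year 5: ⌊$55,503 × 200%/6⌋ = $18,501. Book value $37,002.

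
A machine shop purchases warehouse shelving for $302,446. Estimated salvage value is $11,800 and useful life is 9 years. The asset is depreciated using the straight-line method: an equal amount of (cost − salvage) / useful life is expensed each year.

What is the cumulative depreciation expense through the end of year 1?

$32,294

Depreciable base = $302,446 − $11,800 = $290,646.
Annual expense = $290,646 / 9 = $32,294.
End of year 1: book value $270,152.
Accumulated through year 1 = $302,446 − $270,152 = $32,294.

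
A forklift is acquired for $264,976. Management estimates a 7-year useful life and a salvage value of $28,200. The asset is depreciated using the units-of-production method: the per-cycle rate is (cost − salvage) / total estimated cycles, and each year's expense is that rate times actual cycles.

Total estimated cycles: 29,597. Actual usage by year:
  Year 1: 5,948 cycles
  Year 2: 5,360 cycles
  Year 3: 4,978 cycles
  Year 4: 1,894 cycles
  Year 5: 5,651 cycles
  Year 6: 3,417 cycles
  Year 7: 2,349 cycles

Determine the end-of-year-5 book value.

Depreciable base = $264,976 − $28,200 = $236,776.
Rate = $236,776 / 29,597 cycles = $8 per cycle.
Year 1: 5,948 × $8 = $47,584. Book value $217,392.
Year 2: 5,360 × $8 = $42,880. Book value $174,512.
Year 3: 4,978 × $8 = $39,824. Book value $134,688.
Year 4: 1,894 × $8 = $15,152. Book value $119,536.
Year 5: 5,651 × $8 = $45,208. Book value $74,328.

$74,328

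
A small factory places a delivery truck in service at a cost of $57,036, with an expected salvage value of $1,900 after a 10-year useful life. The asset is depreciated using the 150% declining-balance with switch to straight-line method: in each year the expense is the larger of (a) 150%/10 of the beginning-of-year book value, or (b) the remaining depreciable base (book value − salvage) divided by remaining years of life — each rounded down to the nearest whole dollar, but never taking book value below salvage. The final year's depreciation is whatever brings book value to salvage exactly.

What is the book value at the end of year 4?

$29,774

Depreciable base = $57,036 − $1,900 = $55,136.
Year 1: DB = ⌊$57,036 × 150%/10⌋ = $8,555; SL = ⌊$55,136/10⌋ = $5,513 → take DB $8,555. Book value $48,481.
Year 2: DB = ⌊$48,481 × 150%/10⌋ = $7,272; SL = ⌊$46,581/9⌋ = $5,175 → take DB $7,272. Book value $41,209.
Year 3: DB = ⌊$41,209 × 150%/10⌋ = $6,181; SL = ⌊$39,309/8⌋ = $4,913 → take DB $6,181. Book value $35,028.
Year 4: DB = ⌊$35,028 × 150%/10⌋ = $5,254; SL = ⌊$33,128/7⌋ = $4,732 → take DB $5,254. Book value $29,774.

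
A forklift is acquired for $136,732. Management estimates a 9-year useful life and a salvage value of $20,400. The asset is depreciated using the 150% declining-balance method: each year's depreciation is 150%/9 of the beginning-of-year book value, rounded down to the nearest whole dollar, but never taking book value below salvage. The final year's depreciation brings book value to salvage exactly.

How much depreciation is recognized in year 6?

$9,158

Depreciable base = $136,732 − $20,400 = $116,332.
Year 1: ⌊$136,732 × 150%/9⌋ = $22,788. Book value $113,944.
Year 2: ⌊$113,944 × 150%/9⌋ = $18,990. Book value $94,954.
Year 3: ⌊$94,954 × 150%/9⌋ = $15,825. Book value $79,129.
Year 4: ⌊$79,129 × 150%/9⌋ = $13,188. Book value $65,941.
Year 5: ⌊$65,941 × 150%/9⌋ = $10,990. Book value $54,951.
Year 6: ⌊$54,951 × 150%/9⌋ = $9,158. Book value $45,793.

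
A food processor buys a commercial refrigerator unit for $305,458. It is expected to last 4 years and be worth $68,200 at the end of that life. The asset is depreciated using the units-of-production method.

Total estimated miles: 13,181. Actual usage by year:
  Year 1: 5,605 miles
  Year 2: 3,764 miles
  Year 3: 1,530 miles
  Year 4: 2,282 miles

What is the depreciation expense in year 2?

Depreciable base = $305,458 − $68,200 = $237,258.
Rate = $237,258 / 13,181 miles = $18 per mile.
Year 1: 5,605 × $18 = $100,890. Book value $204,568.
Year 2: 3,764 × $18 = $67,752. Book value $136,816.

$67,752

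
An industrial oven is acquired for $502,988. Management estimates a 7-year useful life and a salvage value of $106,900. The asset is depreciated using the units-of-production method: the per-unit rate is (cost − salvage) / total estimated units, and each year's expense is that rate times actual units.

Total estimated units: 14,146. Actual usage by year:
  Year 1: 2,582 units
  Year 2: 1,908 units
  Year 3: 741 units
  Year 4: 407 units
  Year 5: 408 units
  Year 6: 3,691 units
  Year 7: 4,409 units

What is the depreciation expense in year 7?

Depreciable base = $502,988 − $106,900 = $396,088.
Rate = $396,088 / 14,146 units = $28 per unit.
Year 1: 2,582 × $28 = $72,296. Book value $430,692.
Year 2: 1,908 × $28 = $53,424. Book value $377,268.
Year 3: 741 × $28 = $20,748. Book value $356,520.
Year 4: 407 × $28 = $11,396. Book value $345,124.
Year 5: 408 × $28 = $11,424. Book value $333,700.
Year 6: 3,691 × $28 = $103,348. Book value $230,352.
Year 7: 4,409 × $28 = $123,452. Book value $106,900.

$123,452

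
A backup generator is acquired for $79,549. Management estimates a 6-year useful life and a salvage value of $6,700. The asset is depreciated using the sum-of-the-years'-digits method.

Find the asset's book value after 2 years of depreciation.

$41,390

Depreciable base = $79,549 − $6,700 = $72,849.
Sum of the years' digits = 6+5+4+3+2+1 = 21.
Year 1: $72,849 × 6/21 = $20,814. Book value $58,735.
Year 2: $72,849 × 5/21 = $17,345. Book value $41,390.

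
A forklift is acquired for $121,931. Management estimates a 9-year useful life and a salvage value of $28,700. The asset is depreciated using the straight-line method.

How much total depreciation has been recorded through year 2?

Depreciable base = $121,931 − $28,700 = $93,231.
Annual expense = $93,231 / 9 = $10,359.
End of year 1: book value $111,572.
End of year 2: book value $101,213.
Accumulated through year 2 = $121,931 − $101,213 = $20,718.

$20,718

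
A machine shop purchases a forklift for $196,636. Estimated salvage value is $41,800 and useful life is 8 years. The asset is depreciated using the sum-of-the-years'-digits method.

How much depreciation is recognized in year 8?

$4,301

Depreciable base = $196,636 − $41,800 = $154,836.
Sum of the years' digits = 8+7+6+5+4+3+2+1 = 36.
Year 1: $154,836 × 8/36 = $34,408. Book value $162,228.
Year 2: $154,836 × 7/36 = $30,107. Book value $132,121.
Year 3: $154,836 × 6/36 = $25,806. Book value $106,315.
Year 4: $154,836 × 5/36 = $21,505. Book value $84,810.
Year 5: $154,836 × 4/36 = $17,204. Book value $67,606.
Year 6: $154,836 × 3/36 = $12,903. Book value $54,703.
Year 7: $154,836 × 2/36 = $8,602. Book value $46,101.
Year 8: $154,836 × 1/36 = $4,301. Book value $41,800.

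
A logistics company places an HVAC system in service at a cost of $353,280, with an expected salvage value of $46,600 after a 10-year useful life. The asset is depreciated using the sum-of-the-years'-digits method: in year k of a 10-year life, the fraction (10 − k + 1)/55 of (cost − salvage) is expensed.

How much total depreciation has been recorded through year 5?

Depreciable base = $353,280 − $46,600 = $306,680.
Sum of the years' digits = 10+9+8+7+6+5+4+3+2+1 = 55.
Year 1: $306,680 × 10/55 = $55,760. Book value $297,520.
Year 2: $306,680 × 9/55 = $50,184. Book value $247,336.
Year 3: $306,680 × 8/55 = $44,608. Book value $202,728.
Year 4: $306,680 × 7/55 = $39,032. Book value $163,696.
Year 5: $306,680 × 6/55 = $33,456. Book value $130,240.
Accumulated through year 5 = $353,280 − $130,240 = $223,040.

$223,040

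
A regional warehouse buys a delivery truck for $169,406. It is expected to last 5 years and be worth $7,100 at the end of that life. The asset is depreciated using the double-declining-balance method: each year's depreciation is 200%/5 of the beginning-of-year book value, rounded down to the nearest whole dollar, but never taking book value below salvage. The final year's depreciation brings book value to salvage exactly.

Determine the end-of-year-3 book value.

$36,593

Depreciable base = $169,406 − $7,100 = $162,306.
Year 1: ⌊$169,406 × 200%/5⌋ = $67,762. Book value $101,644.
Year 2: ⌊$101,644 × 200%/5⌋ = $40,657. Book value $60,987.
Year 3: ⌊$60,987 × 200%/5⌋ = $24,394. Book value $36,593.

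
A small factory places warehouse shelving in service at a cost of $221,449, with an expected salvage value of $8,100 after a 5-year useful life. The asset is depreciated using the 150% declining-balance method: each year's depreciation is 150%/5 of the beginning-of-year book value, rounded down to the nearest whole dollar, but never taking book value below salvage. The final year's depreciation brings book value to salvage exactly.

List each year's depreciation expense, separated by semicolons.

$66,434; $46,504; $32,553; $22,787; $45,071

Depreciable base = $221,449 − $8,100 = $213,349.
Year 1: ⌊$221,449 × 150%/5⌋ = $66,434. Book value $155,015.
Year 2: ⌊$155,015 × 150%/5⌋ = $46,504. Book value $108,511.
Year 3: ⌊$108,511 × 150%/5⌋ = $32,553. Book value $75,958.
Year 4: ⌊$75,958 × 150%/5⌋ = $22,787. Book value $53,171.
Year 5 (final): $53,171 − $8,100 = $45,071. Book value $8,100.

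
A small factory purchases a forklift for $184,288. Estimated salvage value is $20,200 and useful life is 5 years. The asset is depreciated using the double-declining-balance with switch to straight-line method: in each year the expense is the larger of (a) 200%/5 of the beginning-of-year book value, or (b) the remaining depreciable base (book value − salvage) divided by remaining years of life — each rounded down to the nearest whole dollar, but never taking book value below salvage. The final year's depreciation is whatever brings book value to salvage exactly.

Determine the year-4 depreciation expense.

$15,922

Depreciable base = $184,288 − $20,200 = $164,088.
Year 1: DB = ⌊$184,288 × 200%/5⌋ = $73,715; SL = ⌊$164,088/5⌋ = $32,817 → take DB $73,715. Book value $110,573.
Year 2: DB = ⌊$110,573 × 200%/5⌋ = $44,229; SL = ⌊$90,373/4⌋ = $22,593 → take DB $44,229. Book value $66,344.
Year 3: DB = ⌊$66,344 × 200%/5⌋ = $26,537; SL = ⌊$46,144/3⌋ = $15,381 → take DB $26,537. Book value $39,807.
Year 4: DB = ⌊$39,807 × 200%/5⌋ = $15,922; SL = ⌊$19,607/2⌋ = $9,803 → take DB $15,922. Book value $23,885.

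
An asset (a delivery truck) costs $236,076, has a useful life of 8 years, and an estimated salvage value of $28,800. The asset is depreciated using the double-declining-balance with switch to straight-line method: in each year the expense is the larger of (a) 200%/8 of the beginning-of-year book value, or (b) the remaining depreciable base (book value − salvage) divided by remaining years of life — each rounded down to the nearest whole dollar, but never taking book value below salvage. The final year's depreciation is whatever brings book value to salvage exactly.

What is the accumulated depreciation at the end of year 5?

$180,053

Depreciable base = $236,076 − $28,800 = $207,276.
Year 1: DB = ⌊$236,076 × 200%/8⌋ = $59,019; SL = ⌊$207,276/8⌋ = $25,909 → take DB $59,019. Book value $177,057.
Year 2: DB = ⌊$177,057 × 200%/8⌋ = $44,264; SL = ⌊$148,257/7⌋ = $21,179 → take DB $44,264. Book value $132,793.
Year 3: DB = ⌊$132,793 × 200%/8⌋ = $33,198; SL = ⌊$103,993/6⌋ = $17,332 → take DB $33,198. Book value $99,595.
Year 4: DB = ⌊$99,595 × 200%/8⌋ = $24,898; SL = ⌊$70,795/5⌋ = $14,159 → take DB $24,898. Book value $74,697.
Year 5: DB = ⌊$74,697 × 200%/8⌋ = $18,674; SL = ⌊$45,897/4⌋ = $11,474 → take DB $18,674. Book value $56,023.
Accumulated through year 5 = $236,076 − $56,023 = $180,053.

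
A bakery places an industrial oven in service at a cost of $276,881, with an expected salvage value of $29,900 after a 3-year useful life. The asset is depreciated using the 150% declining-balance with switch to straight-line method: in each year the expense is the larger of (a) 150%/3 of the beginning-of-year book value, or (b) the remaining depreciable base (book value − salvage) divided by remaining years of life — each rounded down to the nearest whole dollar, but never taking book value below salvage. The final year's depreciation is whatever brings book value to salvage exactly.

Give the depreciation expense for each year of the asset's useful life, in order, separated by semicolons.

Depreciable base = $276,881 − $29,900 = $246,981.
Year 1: DB = ⌊$276,881 × 150%/3⌋ = $138,440; SL = ⌊$246,981/3⌋ = $82,327 → take DB $138,440. Book value $138,441.
Year 2: DB = ⌊$138,441 × 150%/3⌋ = $69,220; SL = ⌊$108,541/2⌋ = $54,270 → take DB $69,220. Book value $69,221.
Year 3 (final): $69,221 − $29,900 = $39,321. Book value $29,900.

$138,440; $69,220; $39,321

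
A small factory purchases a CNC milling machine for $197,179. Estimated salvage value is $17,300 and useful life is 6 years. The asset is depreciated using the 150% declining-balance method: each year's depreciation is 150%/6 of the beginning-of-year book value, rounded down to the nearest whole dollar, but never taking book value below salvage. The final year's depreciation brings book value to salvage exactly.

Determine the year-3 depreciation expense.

Depreciable base = $197,179 − $17,300 = $179,879.
Year 1: ⌊$197,179 × 150%/6⌋ = $49,294. Book value $147,885.
Year 2: ⌊$147,885 × 150%/6⌋ = $36,971. Book value $110,914.
Year 3: ⌊$110,914 × 150%/6⌋ = $27,728. Book value $83,186.

$27,728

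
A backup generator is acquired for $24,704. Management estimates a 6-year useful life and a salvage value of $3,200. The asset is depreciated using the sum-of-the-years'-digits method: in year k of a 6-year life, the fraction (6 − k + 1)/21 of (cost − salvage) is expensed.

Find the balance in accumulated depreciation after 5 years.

$20,480

Depreciable base = $24,704 − $3,200 = $21,504.
Sum of the years' digits = 6+5+4+3+2+1 = 21.
Year 1: $21,504 × 6/21 = $6,144. Book value $18,560.
Year 2: $21,504 × 5/21 = $5,120. Book value $13,440.
Year 3: $21,504 × 4/21 = $4,096. Book value $9,344.
Year 4: $21,504 × 3/21 = $3,072. Book value $6,272.
Year 5: $21,504 × 2/21 = $2,048. Book value $4,224.
Accumulated through year 5 = $24,704 − $4,224 = $20,480.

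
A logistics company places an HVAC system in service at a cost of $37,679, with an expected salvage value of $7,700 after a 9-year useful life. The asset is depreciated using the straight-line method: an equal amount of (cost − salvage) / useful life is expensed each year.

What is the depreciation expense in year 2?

$3,331

Depreciable base = $37,679 − $7,700 = $29,979.
Annual expense = $29,979 / 9 = $3,331.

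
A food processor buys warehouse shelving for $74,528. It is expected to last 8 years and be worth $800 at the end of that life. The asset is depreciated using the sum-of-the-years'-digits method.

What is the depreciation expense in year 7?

Depreciable base = $74,528 − $800 = $73,728.
Sum of the years' digits = 8+7+6+5+4+3+2+1 = 36.
Year 1: $73,728 × 8/36 = $16,384. Book value $58,144.
Year 2: $73,728 × 7/36 = $14,336. Book value $43,808.
Year 3: $73,728 × 6/36 = $12,288. Book value $31,520.
Year 4: $73,728 × 5/36 = $10,240. Book value $21,280.
Year 5: $73,728 × 4/36 = $8,192. Book value $13,088.
Year 6: $73,728 × 3/36 = $6,144. Book value $6,944.
Year 7: $73,728 × 2/36 = $4,096. Book value $2,848.

$4,096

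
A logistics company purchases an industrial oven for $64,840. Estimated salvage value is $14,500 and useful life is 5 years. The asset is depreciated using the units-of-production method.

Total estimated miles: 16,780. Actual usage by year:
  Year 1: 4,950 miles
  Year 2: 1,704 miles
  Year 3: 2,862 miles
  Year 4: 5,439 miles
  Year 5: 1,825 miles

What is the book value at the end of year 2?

$44,878

Depreciable base = $64,840 − $14,500 = $50,340.
Rate = $50,340 / 16,780 miles = $3 per mile.
Year 1: 4,950 × $3 = $14,850. Book value $49,990.
Year 2: 1,704 × $3 = $5,112. Book value $44,878.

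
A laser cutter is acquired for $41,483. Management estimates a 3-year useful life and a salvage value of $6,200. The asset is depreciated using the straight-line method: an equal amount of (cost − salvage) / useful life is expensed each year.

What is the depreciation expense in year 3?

Depreciable base = $41,483 − $6,200 = $35,283.
Annual expense = $35,283 / 3 = $11,761.

$11,761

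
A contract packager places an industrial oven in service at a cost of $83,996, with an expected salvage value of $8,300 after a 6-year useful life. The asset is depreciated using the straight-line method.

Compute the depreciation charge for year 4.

Depreciable base = $83,996 − $8,300 = $75,696.
Annual expense = $75,696 / 6 = $12,616.

$12,616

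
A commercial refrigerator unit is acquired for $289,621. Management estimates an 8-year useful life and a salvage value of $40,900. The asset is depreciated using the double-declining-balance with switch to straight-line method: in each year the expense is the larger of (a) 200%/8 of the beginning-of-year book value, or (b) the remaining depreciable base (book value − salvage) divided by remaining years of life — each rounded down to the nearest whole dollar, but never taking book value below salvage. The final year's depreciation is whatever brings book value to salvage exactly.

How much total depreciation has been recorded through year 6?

Depreciable base = $289,621 − $40,900 = $248,721.
Year 1: DB = ⌊$289,621 × 200%/8⌋ = $72,405; SL = ⌊$248,721/8⌋ = $31,090 → take DB $72,405. Book value $217,216.
Year 2: DB = ⌊$217,216 × 200%/8⌋ = $54,304; SL = ⌊$176,316/7⌋ = $25,188 → take DB $54,304. Book value $162,912.
Year 3: DB = ⌊$162,912 × 200%/8⌋ = $40,728; SL = ⌊$122,012/6⌋ = $20,335 → take DB $40,728. Book value $122,184.
Year 4: DB = ⌊$122,184 × 200%/8⌋ = $30,546; SL = ⌊$81,284/5⌋ = $16,256 → take DB $30,546. Book value $91,638.
Year 5: DB = ⌊$91,638 × 200%/8⌋ = $22,909; SL = ⌊$50,738/4⌋ = $12,684 → take DB $22,909. Book value $68,729.
Year 6: DB = ⌊$68,729 × 200%/8⌋ = $17,182; SL = ⌊$27,829/3⌋ = $9,276 → take DB $17,182. Book value $51,547.
Accumulated through year 6 = $289,621 − $51,547 = $238,074.

$238,074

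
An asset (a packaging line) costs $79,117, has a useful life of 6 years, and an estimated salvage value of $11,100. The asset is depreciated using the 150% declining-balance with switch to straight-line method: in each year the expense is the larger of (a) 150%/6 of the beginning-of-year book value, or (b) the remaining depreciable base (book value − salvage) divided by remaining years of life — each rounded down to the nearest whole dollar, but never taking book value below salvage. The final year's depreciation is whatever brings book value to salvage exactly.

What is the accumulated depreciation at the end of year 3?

$45,739

Depreciable base = $79,117 − $11,100 = $68,017.
Year 1: DB = ⌊$79,117 × 150%/6⌋ = $19,779; SL = ⌊$68,017/6⌋ = $11,336 → take DB $19,779. Book value $59,338.
Year 2: DB = ⌊$59,338 × 150%/6⌋ = $14,834; SL = ⌊$48,238/5⌋ = $9,647 → take DB $14,834. Book value $44,504.
Year 3: DB = ⌊$44,504 × 150%/6⌋ = $11,126; SL = ⌊$33,404/4⌋ = $8,351 → take DB $11,126. Book value $33,378.
Accumulated through year 3 = $79,117 − $33,378 = $45,739.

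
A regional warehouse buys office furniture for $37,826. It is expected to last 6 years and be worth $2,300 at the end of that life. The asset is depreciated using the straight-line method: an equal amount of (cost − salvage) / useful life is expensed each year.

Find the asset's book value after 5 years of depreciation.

$8,221

Depreciable base = $37,826 − $2,300 = $35,526.
Annual expense = $35,526 / 6 = $5,921.
End of year 1: book value $31,905.
End of year 2: book value $25,984.
End of year 3: book value $20,063.
End of year 4: book value $14,142.
End of year 5: book value $8,221.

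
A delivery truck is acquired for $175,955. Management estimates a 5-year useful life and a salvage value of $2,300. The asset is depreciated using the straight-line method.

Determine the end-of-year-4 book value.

$37,031

Depreciable base = $175,955 − $2,300 = $173,655.
Annual expense = $173,655 / 5 = $34,731.
End of year 1: book value $141,224.
End of year 2: book value $106,493.
End of year 3: book value $71,762.
End of year 4: book value $37,031.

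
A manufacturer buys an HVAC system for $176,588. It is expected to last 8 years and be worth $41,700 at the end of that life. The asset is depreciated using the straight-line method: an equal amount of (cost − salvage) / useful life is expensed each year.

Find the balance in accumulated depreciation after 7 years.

Depreciable base = $176,588 − $41,700 = $134,888.
Annual expense = $134,888 / 8 = $16,861.
End of year 1: book value $159,727.
End of year 2: book value $142,866.
End of year 3: book value $126,005.
End of year 4: book value $109,144.
End of year 5: book value $92,283.
End of year 6: book value $75,422.
End of year 7: book value $58,561.
Accumulated through year 7 = $176,588 − $58,561 = $118,027.

$118,027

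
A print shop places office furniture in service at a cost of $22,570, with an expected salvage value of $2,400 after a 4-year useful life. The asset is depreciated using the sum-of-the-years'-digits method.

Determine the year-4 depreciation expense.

$2,017

Depreciable base = $22,570 − $2,400 = $20,170.
Sum of the years' digits = 4+3+2+1 = 10.
Year 1: $20,170 × 4/10 = $8,068. Book value $14,502.
Year 2: $20,170 × 3/10 = $6,051. Book value $8,451.
Year 3: $20,170 × 2/10 = $4,034. Book value $4,417.
Year 4: $20,170 × 1/10 = $2,017. Book value $2,400.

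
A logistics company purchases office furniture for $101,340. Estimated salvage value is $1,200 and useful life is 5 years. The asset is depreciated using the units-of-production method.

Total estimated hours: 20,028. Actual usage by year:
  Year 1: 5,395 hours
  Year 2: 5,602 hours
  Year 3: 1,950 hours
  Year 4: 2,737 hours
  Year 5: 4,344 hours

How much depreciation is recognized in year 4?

$13,685

Depreciable base = $101,340 − $1,200 = $100,140.
Rate = $100,140 / 20,028 hours = $5 per hour.
Year 1: 5,395 × $5 = $26,975. Book value $74,365.
Year 2: 5,602 × $5 = $28,010. Book value $46,355.
Year 3: 1,950 × $5 = $9,750. Book value $36,605.
Year 4: 2,737 × $5 = $13,685. Book value $22,920.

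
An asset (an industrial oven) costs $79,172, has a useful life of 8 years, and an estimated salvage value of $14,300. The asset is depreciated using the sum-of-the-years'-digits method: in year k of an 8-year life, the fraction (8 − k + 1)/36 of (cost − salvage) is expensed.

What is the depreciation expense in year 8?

Depreciable base = $79,172 − $14,300 = $64,872.
Sum of the years' digits = 8+7+6+5+4+3+2+1 = 36.
Year 1: $64,872 × 8/36 = $14,416. Book value $64,756.
Year 2: $64,872 × 7/36 = $12,614. Book value $52,142.
Year 3: $64,872 × 6/36 = $10,812. Book value $41,330.
Year 4: $64,872 × 5/36 = $9,010. Book value $32,320.
Year 5: $64,872 × 4/36 = $7,208. Book value $25,112.
Year 6: $64,872 × 3/36 = $5,406. Book value $19,706.
Year 7: $64,872 × 2/36 = $3,604. Book value $16,102.
Year 8: $64,872 × 1/36 = $1,802. Book value $14,300.

$1,802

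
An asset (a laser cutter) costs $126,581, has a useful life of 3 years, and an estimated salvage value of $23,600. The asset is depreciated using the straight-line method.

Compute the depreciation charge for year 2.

Depreciable base = $126,581 − $23,600 = $102,981.
Annual expense = $102,981 / 3 = $34,327.

$34,327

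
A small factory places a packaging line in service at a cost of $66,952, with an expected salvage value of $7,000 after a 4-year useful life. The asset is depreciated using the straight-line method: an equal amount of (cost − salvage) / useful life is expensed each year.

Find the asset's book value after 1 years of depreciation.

$51,964

Depreciable base = $66,952 − $7,000 = $59,952.
Annual expense = $59,952 / 4 = $14,988.
End of year 1: book value $51,964.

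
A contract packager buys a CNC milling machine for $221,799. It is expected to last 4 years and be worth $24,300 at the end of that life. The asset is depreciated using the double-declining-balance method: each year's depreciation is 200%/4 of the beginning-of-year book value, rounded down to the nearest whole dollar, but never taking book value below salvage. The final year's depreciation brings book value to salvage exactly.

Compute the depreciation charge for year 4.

Depreciable base = $221,799 − $24,300 = $197,499.
Year 1: ⌊$221,799 × 200%/4⌋ = $110,899. Book value $110,900.
Year 2: ⌊$110,900 × 200%/4⌋ = $55,450. Book value $55,450.
Year 3: ⌊$55,450 × 200%/4⌋ = $27,725. Book value $27,725.
Year 4 (final): $27,725 − $24,300 = $3,425. Book value $24,300.

$3,425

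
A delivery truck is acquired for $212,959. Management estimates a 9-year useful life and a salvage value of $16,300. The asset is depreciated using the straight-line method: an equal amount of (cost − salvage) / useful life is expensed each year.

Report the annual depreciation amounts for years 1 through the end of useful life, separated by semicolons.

Depreciable base = $212,959 − $16,300 = $196,659.
Annual expense = $196,659 / 9 = $21,851.
End of year 1: book value $191,108.
End of year 2: book value $169,257.
End of year 3: book value $147,406.
End of year 4: book value $125,555.
End of year 5: book value $103,704.
End of year 6: book value $81,853.
End of year 7: book value $60,002.
End of year 8: book value $38,151.
End of year 9: book value $16,300.

$21,851; $21,851; $21,851; $21,851; $21,851; $21,851; $21,851; $21,851; $21,851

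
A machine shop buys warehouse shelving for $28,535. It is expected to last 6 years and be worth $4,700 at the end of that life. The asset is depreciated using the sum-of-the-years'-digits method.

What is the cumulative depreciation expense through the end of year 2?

$12,485

Depreciable base = $28,535 − $4,700 = $23,835.
Sum of the years' digits = 6+5+4+3+2+1 = 21.
Year 1: $23,835 × 6/21 = $6,810. Book value $21,725.
Year 2: $23,835 × 5/21 = $5,675. Book value $16,050.
Accumulated through year 2 = $28,535 − $16,050 = $12,485.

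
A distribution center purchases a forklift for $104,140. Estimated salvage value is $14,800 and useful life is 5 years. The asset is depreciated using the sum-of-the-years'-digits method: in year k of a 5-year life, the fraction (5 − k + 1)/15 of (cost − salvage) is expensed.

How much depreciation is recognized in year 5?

$5,956

Depreciable base = $104,140 − $14,800 = $89,340.
Sum of the years' digits = 5+4+3+2+1 = 15.
Year 1: $89,340 × 5/15 = $29,780. Book value $74,360.
Year 2: $89,340 × 4/15 = $23,824. Book value $50,536.
Year 3: $89,340 × 3/15 = $17,868. Book value $32,668.
Year 4: $89,340 × 2/15 = $11,912. Book value $20,756.
Year 5: $89,340 × 1/15 = $5,956. Book value $14,800.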